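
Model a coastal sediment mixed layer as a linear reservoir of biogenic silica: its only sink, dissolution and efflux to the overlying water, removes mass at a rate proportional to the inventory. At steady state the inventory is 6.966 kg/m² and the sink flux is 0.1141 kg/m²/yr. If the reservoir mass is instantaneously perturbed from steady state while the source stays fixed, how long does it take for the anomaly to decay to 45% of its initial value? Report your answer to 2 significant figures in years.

49 yr

For a linear reservoir the anomaly decays as exp(−t/τ) with τ = M/F = 6.966/0.1141 = 61.05 yr.
exp(−t/τ) = 0.45 ⇒ t = −τ ln(0.45) = 61.05 × 0.7985 = 48.75 yr.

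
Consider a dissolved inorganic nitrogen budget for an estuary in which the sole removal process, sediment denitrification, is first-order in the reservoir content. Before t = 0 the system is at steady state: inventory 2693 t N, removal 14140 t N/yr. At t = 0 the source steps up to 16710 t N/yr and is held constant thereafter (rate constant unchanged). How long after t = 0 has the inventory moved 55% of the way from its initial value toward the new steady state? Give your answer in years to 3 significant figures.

τ = M₀/F₀ = 2693/14140 = 0.1905 yr.
The remaining gap fraction is e^(−t/τ); 55% covered ⇒ e^(−t/τ) = 0.450.
t = −τ ln(0.450) = 0.1905 × 0.7985 = 0.1521 yr.

0.152 yr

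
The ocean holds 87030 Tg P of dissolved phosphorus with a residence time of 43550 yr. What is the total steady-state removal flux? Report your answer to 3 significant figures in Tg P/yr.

F = M / τ = 87030 / 43550 = 1.998 Tg P/yr.

2.00 Tg P/yr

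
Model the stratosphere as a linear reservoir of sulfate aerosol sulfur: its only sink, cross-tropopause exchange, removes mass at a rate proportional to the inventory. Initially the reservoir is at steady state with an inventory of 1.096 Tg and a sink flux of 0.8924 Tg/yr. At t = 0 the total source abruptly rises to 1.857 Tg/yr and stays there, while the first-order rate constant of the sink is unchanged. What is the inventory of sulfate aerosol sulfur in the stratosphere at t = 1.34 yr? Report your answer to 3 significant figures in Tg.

Residence time τ = M₀/F₀ = 1.228 yr. The eventual steady state is M_∞ = M₀·(F₁/F₀) = 1.096 × 1.857/0.8924 = 2.2807 Tg.
The anomaly ΔM(t) = M(t) − M_∞ decays as ΔM₀·e^(−t/τ) with ΔM₀ = 1.096 − 2.2807 = −1.185 Tg.
At t = 1.34 yr, e^(−t/τ) = e^(−1.091) = 0.3359, so ΔM = −0.3979 Tg and M = 2.2807 − 0.3979 = 1.8828 Tg.

1.88 Tg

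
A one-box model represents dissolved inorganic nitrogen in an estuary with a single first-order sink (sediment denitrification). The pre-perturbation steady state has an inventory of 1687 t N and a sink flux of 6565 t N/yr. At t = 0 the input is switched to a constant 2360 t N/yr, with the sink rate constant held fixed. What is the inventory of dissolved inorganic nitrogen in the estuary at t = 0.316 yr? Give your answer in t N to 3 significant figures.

922 t N

τ = M₀/F₀ = 1687/6565 = 0.2570 yr; rate constant k = 1/τ.
New steady state M_∞ = F₁/k = F₁·τ = 2360 × 0.2570 = 606.45 t N.
M(t) = M_∞ + (M₀ − M_∞)·e^(−t/τ); t/τ = 0.316/0.2570 = 1.230, so e^(−t/τ) = 0.2924.
M(t) = 606.45 + 1081 × 0.2924 = 922.37 t N.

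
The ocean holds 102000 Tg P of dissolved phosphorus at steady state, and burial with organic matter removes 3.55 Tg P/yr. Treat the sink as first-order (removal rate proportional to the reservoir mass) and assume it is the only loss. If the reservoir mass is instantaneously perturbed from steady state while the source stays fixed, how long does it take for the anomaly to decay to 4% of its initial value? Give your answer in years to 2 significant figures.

For a linear reservoir the anomaly decays as exp(−t/τ) with τ = M/F = 102000/3.55 = 28730 yr.
exp(−t/τ) = 0.04 ⇒ t = −τ ln(0.04) = 28730 × 3.219 = 92490 yr.

92000 yr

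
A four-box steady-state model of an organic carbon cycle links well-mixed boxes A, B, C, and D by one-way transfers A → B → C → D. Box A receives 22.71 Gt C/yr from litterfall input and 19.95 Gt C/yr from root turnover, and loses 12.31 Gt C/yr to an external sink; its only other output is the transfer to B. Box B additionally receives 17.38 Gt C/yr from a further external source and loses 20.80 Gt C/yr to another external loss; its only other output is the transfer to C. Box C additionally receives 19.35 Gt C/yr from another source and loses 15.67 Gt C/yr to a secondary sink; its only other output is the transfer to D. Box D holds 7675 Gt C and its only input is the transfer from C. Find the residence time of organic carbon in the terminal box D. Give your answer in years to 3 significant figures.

251 yr

Box A: F(A→B) = (22.71 + 19.95) − 12.31 = 30.350 Gt C/yr.
Box B: F(B→C) = (30.350 + 17.38) − 20.80 = 26.930 Gt C/yr.
Box C: F(C→D) = (26.930 + 19.35) − 15.67 = 30.610 Gt C/yr.
Box D throughput = its input = 30.610 Gt C/yr; τ = 7675 / 30.610 = 250.7 yr.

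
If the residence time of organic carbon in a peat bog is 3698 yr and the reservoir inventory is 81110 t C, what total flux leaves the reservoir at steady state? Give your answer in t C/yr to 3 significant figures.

F = M / τ = 81110 / 3698 = 21.93 t C/yr.

21.9 t C/yr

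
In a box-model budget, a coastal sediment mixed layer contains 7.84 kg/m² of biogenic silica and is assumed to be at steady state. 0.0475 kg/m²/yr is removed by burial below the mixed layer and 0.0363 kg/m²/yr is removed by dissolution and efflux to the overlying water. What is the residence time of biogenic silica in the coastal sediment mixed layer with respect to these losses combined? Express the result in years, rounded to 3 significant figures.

Total removal = 0.04750 + 0.03630 = 0.083800 kg/m²/yr.
τ = M / ΣF_out = 7.84 / 0.083800 = 93.56 yr.

93.6 yr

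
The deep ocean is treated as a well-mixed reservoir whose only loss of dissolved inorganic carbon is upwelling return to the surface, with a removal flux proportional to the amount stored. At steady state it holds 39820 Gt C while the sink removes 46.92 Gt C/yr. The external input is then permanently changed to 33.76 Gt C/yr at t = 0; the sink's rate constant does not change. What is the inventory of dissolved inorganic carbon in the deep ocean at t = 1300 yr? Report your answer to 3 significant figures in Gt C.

The sink rate constant is k = F₀/M₀ = 46.92/39820 = 0.001178 yr⁻¹.
Solving dM/dt = F₁ − kM with M(0) = M₀ gives M(t) = F₁/k + (M₀ − F₁/k)·e^(−kt).
F₁/k = 33.76/0.001178 = 28651 Gt C; kt = 0.001178 × 1300 = 1.532, e^(−kt) = 0.2161.
M(1300) = 28651 + (39820 − 28651) × 0.2161 = 28651 + 2414 = 31065 Gt C.

31100 Gt C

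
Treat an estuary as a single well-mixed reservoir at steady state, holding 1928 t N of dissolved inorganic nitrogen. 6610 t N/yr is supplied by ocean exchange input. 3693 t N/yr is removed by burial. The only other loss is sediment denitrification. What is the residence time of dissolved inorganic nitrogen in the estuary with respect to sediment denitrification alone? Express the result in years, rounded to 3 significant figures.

0.661 yr

At steady state ΣF_in = ΣF_out.
ΣF_in = 6610.0 t N/yr.
Sediment denitrification flux = ΣF_in − (3693) = 6610.0 − 3693 = 2917 t N/yr.
τ = M / F = 1928 / 2917 = 0.6610 yr.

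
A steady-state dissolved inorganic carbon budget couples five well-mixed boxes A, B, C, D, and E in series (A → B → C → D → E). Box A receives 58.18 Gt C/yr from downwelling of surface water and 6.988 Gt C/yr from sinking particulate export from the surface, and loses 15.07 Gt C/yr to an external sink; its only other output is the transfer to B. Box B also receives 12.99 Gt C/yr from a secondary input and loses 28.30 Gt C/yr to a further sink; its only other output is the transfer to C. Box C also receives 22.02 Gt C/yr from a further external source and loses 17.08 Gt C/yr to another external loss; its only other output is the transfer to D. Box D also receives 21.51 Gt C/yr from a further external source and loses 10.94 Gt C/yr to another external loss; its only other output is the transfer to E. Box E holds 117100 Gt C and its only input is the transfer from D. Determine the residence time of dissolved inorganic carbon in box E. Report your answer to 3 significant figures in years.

2330 yr

Box A: F(A→B) = (58.18 + 6.988) − 15.07 = 50.098 Gt C/yr.
Box B: F(B→C) = (50.098 + 12.99) − 28.30 = 34.788 Gt C/yr.
Box C: F(C→D) = (34.788 + 22.02) − 17.08 = 39.728 Gt C/yr.
Box D: F(D→E) = (39.728 + 21.51) − 10.94 = 50.298 Gt C/yr.
Box E throughput = its input = 50.298 Gt C/yr; τ = 117100 / 50.298 = 2328 yr.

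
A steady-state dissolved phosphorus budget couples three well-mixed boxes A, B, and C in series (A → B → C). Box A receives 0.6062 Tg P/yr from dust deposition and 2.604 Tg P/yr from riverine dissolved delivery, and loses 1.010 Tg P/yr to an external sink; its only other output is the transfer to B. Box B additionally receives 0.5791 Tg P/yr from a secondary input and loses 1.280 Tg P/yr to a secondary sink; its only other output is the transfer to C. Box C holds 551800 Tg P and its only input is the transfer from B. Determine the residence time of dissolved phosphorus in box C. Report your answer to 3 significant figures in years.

Box A: F(A→B) = (0.6062 + 2.604) − 1.010 = 2.2002 Tg P/yr.
Box B: F(B→C) = (2.2002 + 0.5791) − 1.280 = 1.4993 Tg P/yr.
Box C throughput = its input = 1.4993 Tg P/yr; τ = 551800 / 1.4993 = 368000 yr.

368000 yr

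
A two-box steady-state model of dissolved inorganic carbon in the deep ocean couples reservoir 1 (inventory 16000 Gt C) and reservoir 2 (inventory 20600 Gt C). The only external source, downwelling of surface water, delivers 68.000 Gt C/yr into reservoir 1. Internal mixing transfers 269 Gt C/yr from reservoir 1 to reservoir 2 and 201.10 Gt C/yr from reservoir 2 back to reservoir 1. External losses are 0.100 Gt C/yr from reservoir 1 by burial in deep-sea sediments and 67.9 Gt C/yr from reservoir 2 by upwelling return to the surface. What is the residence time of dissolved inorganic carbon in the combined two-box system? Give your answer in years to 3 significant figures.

For the system as a whole, the A↔B exchange is internal and contributes nothing to the throughput; only the external sinks remove mass.
M_total = 16000 + 20600 = 36600 Gt C.
ΣF_external_out = 0.100 + 67.9 = 68.000 Gt C/yr.
τ = M_total / ΣF_ext = 36600 / 68.000 = 538.2 yr.

538 yr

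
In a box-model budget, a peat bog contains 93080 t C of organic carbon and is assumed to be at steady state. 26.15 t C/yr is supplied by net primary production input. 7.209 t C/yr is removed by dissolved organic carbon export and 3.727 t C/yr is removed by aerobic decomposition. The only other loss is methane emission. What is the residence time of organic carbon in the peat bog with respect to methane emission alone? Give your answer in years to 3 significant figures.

At steady state ΣF_in = ΣF_out.
ΣF_in = 26.150 t C/yr.
Methane emission flux = ΣF_in − (7.209 + 3.727) = 26.150 − 10.94 = 15.21 t C/yr.
τ = M / F = 93080 / 15.21 = 6118 yr.

6120 yr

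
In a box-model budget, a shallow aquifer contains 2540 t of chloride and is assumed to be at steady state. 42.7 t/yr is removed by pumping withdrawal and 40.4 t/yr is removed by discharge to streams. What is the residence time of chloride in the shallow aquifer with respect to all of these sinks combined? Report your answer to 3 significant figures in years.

30.6 yr

Total removal flux = 42.7 + 40.4 = 83.100 t/yr.
τ = M / ΣF_out = 2540 / 83.100 = 30.57 yr.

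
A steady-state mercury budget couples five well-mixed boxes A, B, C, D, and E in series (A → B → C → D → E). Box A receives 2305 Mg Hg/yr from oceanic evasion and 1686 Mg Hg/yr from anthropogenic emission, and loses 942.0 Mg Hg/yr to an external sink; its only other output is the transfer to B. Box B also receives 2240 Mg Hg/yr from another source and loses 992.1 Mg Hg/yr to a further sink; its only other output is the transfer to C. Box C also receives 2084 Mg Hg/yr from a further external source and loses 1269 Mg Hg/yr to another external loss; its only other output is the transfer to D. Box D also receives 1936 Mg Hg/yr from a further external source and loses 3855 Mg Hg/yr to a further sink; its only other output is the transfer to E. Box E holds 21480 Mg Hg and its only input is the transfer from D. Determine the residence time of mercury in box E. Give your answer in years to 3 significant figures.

Box A: F(A→B) = (2305 + 1686) − 942.0 = 3049.0 Mg Hg/yr.
Box B: F(B→C) = (3049.0 + 2240) − 992.1 = 4296.9 Mg Hg/yr.
Box C: F(C→D) = (4296.9 + 2084) − 1269 = 5111.9 Mg Hg/yr.
Box D: F(D→E) = (5111.9 + 1936) − 3855 = 3192.9 Mg Hg/yr.
Box E throughput = its input = 3192.9 Mg Hg/yr; τ = 21480 / 3192.9 = 6.727 yr.

6.73 yr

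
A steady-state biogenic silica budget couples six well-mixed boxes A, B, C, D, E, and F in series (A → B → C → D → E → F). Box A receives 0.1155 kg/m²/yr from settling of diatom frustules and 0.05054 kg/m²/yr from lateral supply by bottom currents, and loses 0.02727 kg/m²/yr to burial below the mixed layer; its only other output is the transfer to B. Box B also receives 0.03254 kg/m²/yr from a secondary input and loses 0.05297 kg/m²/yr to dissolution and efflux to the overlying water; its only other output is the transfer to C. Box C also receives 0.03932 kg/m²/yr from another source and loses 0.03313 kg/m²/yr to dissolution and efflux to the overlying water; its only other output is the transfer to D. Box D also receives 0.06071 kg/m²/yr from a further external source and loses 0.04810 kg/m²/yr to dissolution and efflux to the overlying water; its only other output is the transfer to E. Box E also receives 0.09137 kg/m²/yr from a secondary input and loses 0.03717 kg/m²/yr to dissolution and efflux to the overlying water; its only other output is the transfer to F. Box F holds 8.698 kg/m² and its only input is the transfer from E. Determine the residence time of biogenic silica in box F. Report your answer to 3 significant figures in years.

45.5 yr

Box A: F(A→B) = (0.1155 + 0.05054) − 0.02727 = 0.13877 kg/m²/yr.
Box B: F(B→C) = (0.13877 + 0.03254) − 0.05297 = 0.11834 kg/m²/yr.
Box C: F(C→D) = (0.11834 + 0.03932) − 0.03313 = 0.12453 kg/m²/yr.
Box D: F(D→E) = (0.12453 + 0.06071) − 0.04810 = 0.13714 kg/m²/yr.
Box E: F(E→F) = (0.13714 + 0.09137) − 0.03717 = 0.19134 kg/m²/yr.
Box F throughput = its input = 0.19134 kg/m²/yr; τ = 8.698 / 0.19134 = 45.46 yr.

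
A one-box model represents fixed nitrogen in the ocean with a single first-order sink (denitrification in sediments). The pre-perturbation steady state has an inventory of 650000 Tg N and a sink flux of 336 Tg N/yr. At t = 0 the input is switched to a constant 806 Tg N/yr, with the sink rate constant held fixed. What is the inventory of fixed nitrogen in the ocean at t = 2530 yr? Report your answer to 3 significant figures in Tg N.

1.31×10^6 Tg N

τ = M₀/F₀ = 650000/336 = 1935 yr; rate constant k = 1/τ.
New steady state M_∞ = F₁/k = F₁·τ = 806 × 1935 = 1.5592×10^6 Tg N.
M(t) = M_∞ + (M₀ − M_∞)·e^(−t/τ); t/τ = 2530/1935 = 1.308, so e^(−t/τ) = 0.2704.
M(t) = 1.5592×10^6 − 909200 × 0.2704 = 1.3134×10^6 Tg N.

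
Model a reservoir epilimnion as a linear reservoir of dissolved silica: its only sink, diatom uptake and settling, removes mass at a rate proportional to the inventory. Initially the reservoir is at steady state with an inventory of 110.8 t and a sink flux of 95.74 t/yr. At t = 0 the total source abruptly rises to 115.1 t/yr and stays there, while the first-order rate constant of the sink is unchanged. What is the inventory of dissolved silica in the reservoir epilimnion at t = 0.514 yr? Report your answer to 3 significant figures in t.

Residence time τ = M₀/F₀ = 1.157 yr. The eventual steady state is M_∞ = M₀·(F₁/F₀) = 110.8 × 115.1/95.74 = 133.21 t.
The anomaly ΔM(t) = M(t) − M_∞ decays as ΔM₀·e^(−t/τ) with ΔM₀ = 110.8 − 133.21 = −22.41 t.
At t = 0.514 yr, e^(−t/τ) = e^(−0.4441) = 0.6414, so ΔM = −14.37 t and M = 133.21 − 14.37 = 118.84 t.

119 t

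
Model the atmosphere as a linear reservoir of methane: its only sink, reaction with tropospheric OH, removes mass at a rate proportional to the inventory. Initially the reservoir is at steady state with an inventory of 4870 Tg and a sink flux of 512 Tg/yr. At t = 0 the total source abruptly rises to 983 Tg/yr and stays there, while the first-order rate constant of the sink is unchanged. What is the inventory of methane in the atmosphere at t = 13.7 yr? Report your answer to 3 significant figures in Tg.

The sink rate constant is k = F₀/M₀ = 512/4870 = 0.1051 yr⁻¹.
Solving dM/dt = F₁ − kM with M(0) = M₀ gives M(t) = F₁/k + (M₀ − F₁/k)·e^(−kt).
F₁/k = 983/0.1051 = 9350.0 Tg; kt = 0.1051 × 13.7 = 1.440, e^(−kt) = 0.2368.
M(13.7) = 9350.0 + (4870 − 9350.0) × 0.2368 = 9350.0 − 1061 = 8288.9 Tg.

8290 Tg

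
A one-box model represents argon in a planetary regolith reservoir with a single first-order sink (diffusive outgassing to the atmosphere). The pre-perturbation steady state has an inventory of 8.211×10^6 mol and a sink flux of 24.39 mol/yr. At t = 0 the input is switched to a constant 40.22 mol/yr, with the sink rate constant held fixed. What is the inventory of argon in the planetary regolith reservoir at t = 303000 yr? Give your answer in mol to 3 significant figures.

τ = M₀/F₀ = 8.211×10^6/24.39 = 336700 yr; rate constant k = 1/τ.
New steady state M_∞ = F₁/k = F₁·τ = 40.22 × 336700 = 1.3540×10^7 mol.
M(t) = M_∞ + (M₀ − M_∞)·e^(−t/τ); t/τ = 303000/336700 = 0.9000, so e^(−t/τ) = 0.4066.
M(t) = 1.3540×10^7 − 5.329×10^6 × 0.4066 = 1.1374×10^7 mol.

1.14×10^7 mol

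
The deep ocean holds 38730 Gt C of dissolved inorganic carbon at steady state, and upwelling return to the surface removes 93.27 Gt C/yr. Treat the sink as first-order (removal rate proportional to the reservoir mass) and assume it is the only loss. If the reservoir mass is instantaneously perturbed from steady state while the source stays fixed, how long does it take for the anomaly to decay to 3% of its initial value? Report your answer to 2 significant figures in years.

1500 yr

For a linear reservoir the anomaly decays as exp(−t/τ) with τ = M/F = 38730/93.27 = 415.2 yr.
exp(−t/τ) = 0.03 ⇒ t = −τ ln(0.03) = 415.2 × 3.507 = 1456 yr.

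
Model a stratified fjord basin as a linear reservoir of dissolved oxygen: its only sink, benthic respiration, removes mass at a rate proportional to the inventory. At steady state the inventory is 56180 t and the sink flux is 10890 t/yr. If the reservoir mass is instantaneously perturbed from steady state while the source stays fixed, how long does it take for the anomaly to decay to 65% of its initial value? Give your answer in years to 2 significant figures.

2.2 yr

For a linear reservoir the anomaly decays as exp(−t/τ) with τ = M/F = 56180/10890 = 5.159 yr.
exp(−t/τ) = 0.65 ⇒ t = −τ ln(0.65) = 5.159 × 0.4308 = 2.222 yr.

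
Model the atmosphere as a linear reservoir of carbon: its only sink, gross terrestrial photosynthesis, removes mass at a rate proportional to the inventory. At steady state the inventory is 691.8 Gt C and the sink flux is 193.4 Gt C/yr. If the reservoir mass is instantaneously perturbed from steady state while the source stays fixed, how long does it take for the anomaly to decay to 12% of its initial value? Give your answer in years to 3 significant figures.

For a linear reservoir the anomaly decays as exp(−t/τ) with τ = M/F = 691.8/193.4 = 3.577 yr.
exp(−t/τ) = 0.12 ⇒ t = −τ ln(0.12) = 3.577 × 2.120 = 7.584 yr.

7.58 yr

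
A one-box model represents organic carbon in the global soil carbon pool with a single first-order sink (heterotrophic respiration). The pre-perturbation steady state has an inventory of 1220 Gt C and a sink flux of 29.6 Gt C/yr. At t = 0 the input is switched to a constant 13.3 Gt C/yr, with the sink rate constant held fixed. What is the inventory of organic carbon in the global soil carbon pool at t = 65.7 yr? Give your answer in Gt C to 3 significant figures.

τ = M₀/F₀ = 1220/29.6 = 41.22 yr; rate constant k = 1/τ.
New steady state M_∞ = F₁/k = F₁·τ = 13.3 × 41.22 = 548.18 Gt C.
M(t) = M_∞ + (M₀ − M_∞)·e^(−t/τ); t/τ = 65.7/41.22 = 1.594, so e^(−t/τ) = 0.2031.
M(t) = 548.18 + 671.8 × 0.2031 = 684.63 Gt C.

685 Gt C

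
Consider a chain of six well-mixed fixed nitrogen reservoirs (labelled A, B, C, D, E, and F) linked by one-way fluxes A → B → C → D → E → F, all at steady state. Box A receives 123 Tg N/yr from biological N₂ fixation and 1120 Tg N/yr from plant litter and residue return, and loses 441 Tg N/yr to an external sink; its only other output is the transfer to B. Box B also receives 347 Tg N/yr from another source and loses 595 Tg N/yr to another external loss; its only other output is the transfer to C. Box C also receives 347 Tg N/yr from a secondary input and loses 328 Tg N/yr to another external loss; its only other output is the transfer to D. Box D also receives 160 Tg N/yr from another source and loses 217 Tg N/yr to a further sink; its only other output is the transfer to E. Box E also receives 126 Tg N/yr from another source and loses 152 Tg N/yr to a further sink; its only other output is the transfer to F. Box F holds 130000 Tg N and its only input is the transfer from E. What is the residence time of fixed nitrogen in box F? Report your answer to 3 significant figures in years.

Box A: F(A→B) = (123 + 1120) − 441 = 802.00 Tg N/yr.
Box B: F(B→C) = (802.00 + 347) − 595 = 554.00 Tg N/yr.
Box C: F(C→D) = (554.00 + 347) − 328 = 573.00 Tg N/yr.
Box D: F(D→E) = (573.00 + 160) − 217 = 516.00 Tg N/yr.
Box E: F(E→F) = (516.00 + 126) − 152 = 490.00 Tg N/yr.
Box F throughput = its input = 490.00 Tg N/yr; τ = 130000 / 490.00 = 265.3 yr.

265 yr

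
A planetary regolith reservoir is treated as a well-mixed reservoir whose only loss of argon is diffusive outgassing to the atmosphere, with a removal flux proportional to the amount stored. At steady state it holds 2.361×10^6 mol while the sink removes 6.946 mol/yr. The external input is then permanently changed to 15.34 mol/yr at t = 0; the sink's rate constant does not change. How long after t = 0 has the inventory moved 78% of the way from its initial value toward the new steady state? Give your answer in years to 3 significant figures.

τ = M₀/F₀ = 2.361×10^6/6.946 = 339900 yr.
The remaining gap fraction is e^(−t/τ); 78% covered ⇒ e^(−t/τ) = 0.220.
t = −τ ln(0.220) = 339900 × 1.514 = 514700 yr.

515000 yr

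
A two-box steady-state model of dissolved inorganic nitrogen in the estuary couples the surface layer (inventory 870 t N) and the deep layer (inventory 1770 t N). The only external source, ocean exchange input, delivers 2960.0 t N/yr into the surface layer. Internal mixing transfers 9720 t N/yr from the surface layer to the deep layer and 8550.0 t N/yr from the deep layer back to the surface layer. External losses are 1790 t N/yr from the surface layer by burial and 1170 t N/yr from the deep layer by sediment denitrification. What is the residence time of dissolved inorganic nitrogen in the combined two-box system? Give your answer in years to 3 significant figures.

Treat the two boxes together as one reservoir: the mixing fluxes between them are internal recycling, so τ = ΣM / Σ(external losses).
M_total = 870 + 1770 = 2640.0 t N.
ΣF_external_out = 1790 + 1170 = 2960.0 t N/yr.
τ = M_total / ΣF_ext = 2640.0 / 2960.0 = 0.8919 yr.

0.892 yr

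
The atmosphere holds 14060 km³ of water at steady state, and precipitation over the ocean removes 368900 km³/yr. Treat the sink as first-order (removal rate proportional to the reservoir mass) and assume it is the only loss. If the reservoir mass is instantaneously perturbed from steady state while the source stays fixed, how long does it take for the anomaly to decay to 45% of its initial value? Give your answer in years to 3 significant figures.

0.0304 yr

For a linear reservoir the anomaly decays as exp(−t/τ) with τ = M/F = 14060/368900 = 0.03811 yr.
exp(−t/τ) = 0.45 ⇒ t = −τ ln(0.45) = 0.03811 × 0.7985 = 0.03043 yr.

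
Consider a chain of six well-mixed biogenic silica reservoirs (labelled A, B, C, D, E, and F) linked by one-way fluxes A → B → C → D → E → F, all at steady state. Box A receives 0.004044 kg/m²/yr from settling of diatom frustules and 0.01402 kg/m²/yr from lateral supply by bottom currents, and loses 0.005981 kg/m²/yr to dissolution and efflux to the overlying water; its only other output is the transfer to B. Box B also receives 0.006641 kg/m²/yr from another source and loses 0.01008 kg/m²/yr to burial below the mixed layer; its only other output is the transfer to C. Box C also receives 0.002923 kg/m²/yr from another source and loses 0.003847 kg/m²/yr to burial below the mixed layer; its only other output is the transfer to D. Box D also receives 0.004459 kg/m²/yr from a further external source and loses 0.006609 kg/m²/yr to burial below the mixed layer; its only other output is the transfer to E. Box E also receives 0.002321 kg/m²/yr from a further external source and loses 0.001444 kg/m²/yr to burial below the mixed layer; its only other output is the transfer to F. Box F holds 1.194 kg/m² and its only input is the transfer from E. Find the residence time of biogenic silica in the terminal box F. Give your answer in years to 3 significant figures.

185 yr

Box A: F(A→B) = (0.004044 + 0.01402) − 0.005981 = 0.012083 kg/m²/yr.
Box B: F(B→C) = (0.012083 + 0.006641) − 0.01008 = 0.0086440 kg/m²/yr.
Box C: F(C→D) = (0.0086440 + 0.002923) − 0.003847 = 0.0077200 kg/m²/yr.
Box D: F(D→E) = (0.0077200 + 0.004459) − 0.006609 = 0.0055700 kg/m²/yr.
Box E: F(E→F) = (0.0055700 + 0.002321) − 0.001444 = 0.0064470 kg/m²/yr.
Box F throughput = its input = 0.0064470 kg/m²/yr; τ = 1.194 / 0.0064470 = 185.2 yr.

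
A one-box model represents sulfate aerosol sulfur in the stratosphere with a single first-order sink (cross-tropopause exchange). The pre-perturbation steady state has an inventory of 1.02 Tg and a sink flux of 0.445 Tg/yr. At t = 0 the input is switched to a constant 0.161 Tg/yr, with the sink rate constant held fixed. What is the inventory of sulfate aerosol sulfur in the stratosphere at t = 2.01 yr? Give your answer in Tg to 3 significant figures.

Residence time τ = M₀/F₀ = 2.292 yr. The eventual steady state is M_∞ = M₀·(F₁/F₀) = 1.02 × 0.161/0.445 = 0.36903 Tg.
The anomaly ΔM(t) = M(t) − M_∞ decays as ΔM₀·e^(−t/τ) with ΔM₀ = 1.02 − 0.36903 = 0.6510 Tg.
At t = 2.01 yr, e^(−t/τ) = e^(−0.8769) = 0.4161, so ΔM = 0.2708 Tg and M = 0.36903 + 0.2708 = 0.63988 Tg.

0.640 Tg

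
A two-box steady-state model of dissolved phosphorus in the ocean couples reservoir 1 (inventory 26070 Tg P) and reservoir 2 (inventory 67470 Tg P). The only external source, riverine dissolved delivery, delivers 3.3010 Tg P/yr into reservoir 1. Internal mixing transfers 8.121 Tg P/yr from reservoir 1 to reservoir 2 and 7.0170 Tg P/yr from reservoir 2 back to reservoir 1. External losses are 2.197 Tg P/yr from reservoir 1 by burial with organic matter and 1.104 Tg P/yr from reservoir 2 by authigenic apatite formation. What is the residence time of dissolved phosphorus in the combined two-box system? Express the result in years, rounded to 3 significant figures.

For the system as a whole, the A↔B exchange is internal and contributes nothing to the throughput; only the external sinks remove mass.
M_total = 26070 + 67470 = 93540 Tg P.
ΣF_external_out = 2.197 + 1.104 = 3.3010 Tg P/yr.
τ = M_total / ΣF_ext = 93540 / 3.3010 = 28340 yr.

28300 yr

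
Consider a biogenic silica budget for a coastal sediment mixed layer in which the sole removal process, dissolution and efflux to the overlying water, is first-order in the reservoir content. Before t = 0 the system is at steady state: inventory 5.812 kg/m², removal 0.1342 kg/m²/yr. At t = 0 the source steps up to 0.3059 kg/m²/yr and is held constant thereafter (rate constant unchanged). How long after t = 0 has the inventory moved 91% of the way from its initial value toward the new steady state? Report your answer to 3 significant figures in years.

104 yr

τ = M₀/F₀ = 5.812/0.1342 = 43.31 yr.
The remaining gap fraction is e^(−t/τ); 91% covered ⇒ e^(−t/τ) = 0.0900.
t = −τ ln(0.0900) = 43.31 × 2.408 = 104.3 yr.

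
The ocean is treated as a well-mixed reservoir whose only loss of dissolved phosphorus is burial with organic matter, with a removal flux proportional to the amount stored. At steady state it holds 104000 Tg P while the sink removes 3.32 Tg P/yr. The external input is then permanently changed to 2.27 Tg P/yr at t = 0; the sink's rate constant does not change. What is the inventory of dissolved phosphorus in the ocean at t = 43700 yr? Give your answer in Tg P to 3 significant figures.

79300 Tg P

The sink rate constant is k = F₀/M₀ = 3.32/104000 = 3.192×10^-5 yr⁻¹.
Solving dM/dt = F₁ − kM with M(0) = M₀ gives M(t) = F₁/k + (M₀ − F₁/k)·e^(−kt).
F₁/k = 2.27/3.192×10^-5 = 71108 Tg P; kt = 3.192×10^-5 × 43700 = 1.395, e^(−kt) = 0.2478.
M(43700) = 71108 + (104000 − 71108) × 0.2478 = 71108 + 8151 = 79260 Tg P.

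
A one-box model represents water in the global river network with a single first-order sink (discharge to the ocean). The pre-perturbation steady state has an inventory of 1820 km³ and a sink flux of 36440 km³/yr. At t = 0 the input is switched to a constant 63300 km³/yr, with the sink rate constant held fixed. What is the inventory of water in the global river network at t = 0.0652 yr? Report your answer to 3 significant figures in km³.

The sink rate constant is k = F₀/M₀ = 36440/1820 = 20.02 yr⁻¹.
Solving dM/dt = F₁ − kM with M(0) = M₀ gives M(t) = F₁/k + (M₀ − F₁/k)·e^(−kt).
F₁/k = 63300/20.02 = 3161.5 km³; kt = 20.02 × 0.0652 = 1.305, e^(−kt) = 0.2711.
M(0.0652) = 3161.5 + (1820 − 3161.5) × 0.2711 = 3161.5 − 363.6 = 2797.9 km³.

2800 km³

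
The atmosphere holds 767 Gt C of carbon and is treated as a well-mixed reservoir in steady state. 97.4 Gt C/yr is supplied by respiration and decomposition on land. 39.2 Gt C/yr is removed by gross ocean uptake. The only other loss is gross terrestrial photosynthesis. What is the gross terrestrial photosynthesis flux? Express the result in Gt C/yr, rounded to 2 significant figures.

58 Gt C/yr

At steady state ΣF_in = ΣF_out.
ΣF_in = 97.400 Gt C/yr.
Gross terrestrial photosynthesis flux = ΣF_in − (39.2) = 97.400 − 39.20 = 58.20 Gt C/yr.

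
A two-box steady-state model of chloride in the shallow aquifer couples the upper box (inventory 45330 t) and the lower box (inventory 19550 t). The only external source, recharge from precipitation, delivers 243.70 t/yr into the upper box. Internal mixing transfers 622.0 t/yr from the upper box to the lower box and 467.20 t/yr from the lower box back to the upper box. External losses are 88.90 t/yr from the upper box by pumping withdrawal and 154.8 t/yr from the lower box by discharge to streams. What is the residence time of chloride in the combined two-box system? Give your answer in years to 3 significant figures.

266 yr

Treat the two boxes together as one reservoir: the mixing fluxes between them are internal recycling, so τ = ΣM / Σ(external losses).
M_total = 45330 + 19550 = 64880 t.
ΣF_external_out = 88.90 + 154.8 = 243.70 t/yr.
τ = M_total / ΣF_ext = 64880 / 243.70 = 266.2 yr.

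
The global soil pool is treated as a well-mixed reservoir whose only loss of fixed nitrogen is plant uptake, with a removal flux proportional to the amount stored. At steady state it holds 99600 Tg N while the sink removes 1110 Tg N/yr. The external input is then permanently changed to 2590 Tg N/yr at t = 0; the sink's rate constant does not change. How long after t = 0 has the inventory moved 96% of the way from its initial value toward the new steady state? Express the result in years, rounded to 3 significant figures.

τ = M₀/F₀ = 99600/1110 = 89.73 yr.
The remaining gap fraction is e^(−t/τ); 96% covered ⇒ e^(−t/τ) = 0.0400.
t = −τ ln(0.0400) = 89.73 × 3.219 = 288.8 yr.

289 yr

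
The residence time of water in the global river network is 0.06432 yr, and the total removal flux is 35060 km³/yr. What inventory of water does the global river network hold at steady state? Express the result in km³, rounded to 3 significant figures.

τ = M/F ⇒ M = τ × F = 0.06432 × 35060 = 2255 km³.

2260 km³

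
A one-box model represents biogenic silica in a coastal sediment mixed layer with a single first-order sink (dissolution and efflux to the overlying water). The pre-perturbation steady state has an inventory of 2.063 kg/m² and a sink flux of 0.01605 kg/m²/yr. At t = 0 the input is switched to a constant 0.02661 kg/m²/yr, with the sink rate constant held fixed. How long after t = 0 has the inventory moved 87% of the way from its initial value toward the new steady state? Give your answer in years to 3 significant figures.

262 yr

τ = M₀/F₀ = 2.063/0.01605 = 128.5 yr.
The remaining gap fraction is e^(−t/τ); 87% covered ⇒ e^(−t/τ) = 0.130.
t = −τ ln(0.130) = 128.5 × 2.040 = 262.2 yr.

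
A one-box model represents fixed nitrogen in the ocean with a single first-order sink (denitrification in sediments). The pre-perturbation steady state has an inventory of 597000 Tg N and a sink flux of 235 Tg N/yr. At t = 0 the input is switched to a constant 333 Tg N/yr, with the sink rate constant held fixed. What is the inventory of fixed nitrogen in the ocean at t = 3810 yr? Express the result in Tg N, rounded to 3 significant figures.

Residence time τ = M₀/F₀ = 2540 yr. The eventual steady state is M_∞ = M₀·(F₁/F₀) = 597000 × 333/235 = 845960 Tg N.
The anomaly ΔM(t) = M(t) − M_∞ decays as ΔM₀·e^(−t/τ) with ΔM₀ = 597000 − 845960 = −249000 Tg N.
At t = 3810 yr, e^(−t/τ) = e^(−1.500) = 0.2232, so ΔM = −55560 Tg N and M = 845960 − 55560 = 790400 Tg N.

790000 Tg N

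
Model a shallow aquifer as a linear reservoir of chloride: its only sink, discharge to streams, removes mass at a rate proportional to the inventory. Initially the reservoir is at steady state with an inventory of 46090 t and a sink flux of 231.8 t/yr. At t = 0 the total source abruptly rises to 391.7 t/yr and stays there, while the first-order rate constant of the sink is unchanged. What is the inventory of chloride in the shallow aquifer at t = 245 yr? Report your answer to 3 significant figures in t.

68600 t

Residence time τ = M₀/F₀ = 198.8 yr. The eventual steady state is M_∞ = M₀·(F₁/F₀) = 46090 × 391.7/231.8 = 77884 t.
The anomaly ΔM(t) = M(t) − M_∞ decays as ΔM₀·e^(−t/τ) with ΔM₀ = 46090 − 77884 = −31790 t.
At t = 245 yr, e^(−t/τ) = e^(−1.232) = 0.2917, so ΔM = −9273 t and M = 77884 − 9273 = 68611 t.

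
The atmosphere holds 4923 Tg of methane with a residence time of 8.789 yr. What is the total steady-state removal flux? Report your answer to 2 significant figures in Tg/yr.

F = M / τ = 4923 / 8.789 = 560.1 Tg/yr.

560 Tg/yr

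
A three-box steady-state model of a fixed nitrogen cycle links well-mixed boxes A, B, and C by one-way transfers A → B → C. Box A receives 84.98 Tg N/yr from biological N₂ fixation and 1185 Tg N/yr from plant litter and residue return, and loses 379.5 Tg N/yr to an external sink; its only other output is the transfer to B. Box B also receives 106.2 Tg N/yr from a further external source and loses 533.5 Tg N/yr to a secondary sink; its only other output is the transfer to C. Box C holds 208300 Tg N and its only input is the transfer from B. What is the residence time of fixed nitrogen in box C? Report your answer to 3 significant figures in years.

450 yr

Box A: F(A→B) = (84.98 + 1185) − 379.5 = 890.48 Tg N/yr.
Box B: F(B→C) = (890.48 + 106.2) − 533.5 = 463.18 Tg N/yr.
Box C throughput = its input = 463.18 Tg N/yr; τ = 208300 / 463.18 = 449.7 yr.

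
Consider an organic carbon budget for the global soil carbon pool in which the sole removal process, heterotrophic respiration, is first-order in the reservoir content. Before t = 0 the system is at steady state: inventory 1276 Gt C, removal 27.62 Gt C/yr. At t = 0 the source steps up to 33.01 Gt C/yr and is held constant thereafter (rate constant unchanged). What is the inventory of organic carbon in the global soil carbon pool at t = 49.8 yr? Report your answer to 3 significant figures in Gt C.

1440 Gt C

τ = M₀/F₀ = 1276/27.62 = 46.20 yr; rate constant k = 1/τ.
New steady state M_∞ = F₁/k = F₁·τ = 33.01 × 46.20 = 1525.0 Gt C.
M(t) = M_∞ + (M₀ − M_∞)·e^(−t/τ); t/τ = 49.8/46.20 = 1.078, so e^(−t/τ) = 0.3403.
M(t) = 1525.0 − 249.0 × 0.3403 = 1440.3 Gt C.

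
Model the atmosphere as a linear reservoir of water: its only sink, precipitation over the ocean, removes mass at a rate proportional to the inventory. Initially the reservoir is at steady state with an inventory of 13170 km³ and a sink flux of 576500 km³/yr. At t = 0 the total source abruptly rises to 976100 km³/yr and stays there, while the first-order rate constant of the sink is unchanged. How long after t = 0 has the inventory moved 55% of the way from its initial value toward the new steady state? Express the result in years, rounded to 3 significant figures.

τ = M₀/F₀ = 13170/576500 = 0.02284 yr.
The remaining gap fraction is e^(−t/τ); 55% covered ⇒ e^(−t/τ) = 0.450.
t = −τ ln(0.450) = 0.02284 × 0.7985 = 0.01824 yr.

0.0182 yr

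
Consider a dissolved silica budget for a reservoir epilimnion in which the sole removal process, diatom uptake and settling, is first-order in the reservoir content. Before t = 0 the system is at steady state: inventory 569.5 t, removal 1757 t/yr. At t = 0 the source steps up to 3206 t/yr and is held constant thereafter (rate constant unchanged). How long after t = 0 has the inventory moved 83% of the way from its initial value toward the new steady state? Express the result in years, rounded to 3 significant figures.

0.574 yr

τ = M₀/F₀ = 569.5/1757 = 0.3241 yr.
The remaining gap fraction is e^(−t/τ); 83% covered ⇒ e^(−t/τ) = 0.170.
t = −τ ln(0.170) = 0.3241 × 1.772 = 0.5743 yr.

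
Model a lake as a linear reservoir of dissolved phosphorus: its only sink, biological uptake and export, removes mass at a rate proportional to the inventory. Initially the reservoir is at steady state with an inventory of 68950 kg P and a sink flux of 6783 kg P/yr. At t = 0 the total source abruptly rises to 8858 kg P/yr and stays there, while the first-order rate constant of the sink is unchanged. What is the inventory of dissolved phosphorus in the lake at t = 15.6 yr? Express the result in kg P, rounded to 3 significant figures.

85500 kg P

Residence time τ = M₀/F₀ = 10.17 yr. The eventual steady state is M_∞ = M₀·(F₁/F₀) = 68950 × 8858/6783 = 90043 kg P.
The anomaly ΔM(t) = M(t) − M_∞ decays as ΔM₀·e^(−t/τ) with ΔM₀ = 68950 − 90043 = −21090 kg P.
At t = 15.6 yr, e^(−t/τ) = e^(−1.535) = 0.2155, so ΔM = −4546 kg P and M = 90043 − 4546 = 85497 kg P.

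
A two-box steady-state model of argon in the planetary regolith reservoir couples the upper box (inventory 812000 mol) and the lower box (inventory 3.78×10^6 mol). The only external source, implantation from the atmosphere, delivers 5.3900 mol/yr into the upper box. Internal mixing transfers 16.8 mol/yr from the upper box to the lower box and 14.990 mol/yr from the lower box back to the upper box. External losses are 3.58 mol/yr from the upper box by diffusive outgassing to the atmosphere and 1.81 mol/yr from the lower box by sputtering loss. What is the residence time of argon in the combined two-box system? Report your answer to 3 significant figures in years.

Residence time in the combined system uses the total inventory and the total *external* removal — internal exchanges between the two boxes cancel.
M_total = 812000 + 3.78×10^6 = 4.5920×10^6 mol.
ΣF_external_out = 3.58 + 1.81 = 5.3900 mol/yr.
τ = M_total / ΣF_ext = 4.5920×10^6 / 5.3900 = 851900 yr.

852000 yr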